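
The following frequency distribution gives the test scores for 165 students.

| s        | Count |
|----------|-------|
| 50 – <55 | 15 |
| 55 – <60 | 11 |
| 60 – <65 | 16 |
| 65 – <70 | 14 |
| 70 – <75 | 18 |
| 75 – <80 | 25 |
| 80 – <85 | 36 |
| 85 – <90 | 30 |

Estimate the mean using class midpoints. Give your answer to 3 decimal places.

Midpoints: 52.5, 57.5, 62.5, 67.5, 72.5, 77.5, 82.5, 87.5
Σfm = 15×52.5 + 11×57.5 + 16×62.5 + 14×67.5 + 18×72.5 + 25×77.5 + 36×82.5 + 30×87.5 = 12202.5
n = Σf = 165
Mean = 12202.5 / 165 = 73.9545

73.955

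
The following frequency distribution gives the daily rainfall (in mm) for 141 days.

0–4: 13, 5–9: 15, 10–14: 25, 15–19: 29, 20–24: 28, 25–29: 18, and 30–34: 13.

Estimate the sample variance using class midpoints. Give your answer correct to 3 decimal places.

Midpoints: 2, 7, 12, 17, 22, 27, 32
n = 141, Σfm = 2442, mean = 17.3191
Σfm² = 52754
Σf(m − x̄)² = Σfm² − (Σfm)²/n = 52754 − 2442²/141 = 10460.6383
Sample variance = 10460.6383 / 140 = 74.7188

74.719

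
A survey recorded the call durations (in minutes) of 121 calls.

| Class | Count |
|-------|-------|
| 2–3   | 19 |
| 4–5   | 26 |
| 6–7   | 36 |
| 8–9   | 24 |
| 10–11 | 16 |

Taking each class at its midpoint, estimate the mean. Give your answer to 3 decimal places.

Midpoints: 2.5, 4.5, 6.5, 8.5, 10.5
Σfm = 19×2.5 + 26×4.5 + 36×6.5 + 24×8.5 + 16×10.5 = 770.5
n = Σf = 121
Mean = 770.5 / 121 = 6.3678

6.368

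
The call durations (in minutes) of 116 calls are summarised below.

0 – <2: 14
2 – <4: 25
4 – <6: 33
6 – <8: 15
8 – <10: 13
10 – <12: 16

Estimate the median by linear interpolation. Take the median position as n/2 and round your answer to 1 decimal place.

Cumulative frequencies: 14, 39, 72, 87, 100, 116
n = 116; position = n/2 = 58.
This falls in the class 4 – <6: L = 4, F = 39, f = 33, h = 2.
Median ≈ 4 + ((58 − 39) / 33) × 2 = 5.1515

5.2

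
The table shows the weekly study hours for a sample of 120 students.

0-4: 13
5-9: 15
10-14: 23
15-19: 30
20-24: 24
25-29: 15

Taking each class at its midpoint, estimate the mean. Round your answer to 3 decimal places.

15.417

Midpoints: 2, 7, 12, 17, 22, 27
Σfm = 13×2 + 15×7 + 23×12 + 30×17 + 24×22 + 15×27 = 1850
n = Σf = 120
Mean = 1850 / 120 = 15.4167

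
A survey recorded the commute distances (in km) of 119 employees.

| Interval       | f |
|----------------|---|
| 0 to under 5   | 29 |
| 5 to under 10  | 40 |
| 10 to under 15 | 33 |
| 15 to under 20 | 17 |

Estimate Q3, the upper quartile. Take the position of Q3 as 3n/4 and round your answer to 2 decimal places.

Cumulative frequencies: 29, 69, 102, 119
n = 119; position = 3n/4 = 89.25.
This falls in the class 10 to under 15: L = 10, F = 69, f = 33, h = 5.
Upper quartile ≈ 10 + ((89.25 − 69) / 33) × 5 = 13.0682

13.07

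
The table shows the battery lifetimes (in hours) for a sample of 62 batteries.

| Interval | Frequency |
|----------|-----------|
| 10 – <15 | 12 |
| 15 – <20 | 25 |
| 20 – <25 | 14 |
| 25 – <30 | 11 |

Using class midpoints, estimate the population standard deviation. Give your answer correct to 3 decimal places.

Midpoints: 12.5, 17.5, 22.5, 27.5
n = 62, Σfm = 1205, mean = 19.4355
Σfm² = 24937.5
Σf(m − x̄)² = Σfm² − (Σfm)²/n = 24937.5 − 1205²/62 = 1517.7419
Population variance = 1517.7419 / 62 = 24.4797
Standard deviation = √24.4797 = 4.9477

4.948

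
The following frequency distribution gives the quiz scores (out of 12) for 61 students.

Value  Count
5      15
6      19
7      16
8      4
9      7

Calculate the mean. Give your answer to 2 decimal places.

6.49

Values: 5, 6, 7, 8, 9
Σfx = 15×5 + 19×6 + 16×7 + 4×8 + 7×9 = 396
n = Σf = 61
Mean = 396 / 61 = 6.4918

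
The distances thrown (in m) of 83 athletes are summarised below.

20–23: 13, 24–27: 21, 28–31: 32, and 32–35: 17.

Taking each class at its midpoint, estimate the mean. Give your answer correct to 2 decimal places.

28.05

Midpoints: 21.5, 25.5, 29.5, 33.5
Σfm = 13×21.5 + 21×25.5 + 32×29.5 + 17×33.5 = 2328.5
n = Σf = 83
Mean = 2328.5 / 83 = 28.0542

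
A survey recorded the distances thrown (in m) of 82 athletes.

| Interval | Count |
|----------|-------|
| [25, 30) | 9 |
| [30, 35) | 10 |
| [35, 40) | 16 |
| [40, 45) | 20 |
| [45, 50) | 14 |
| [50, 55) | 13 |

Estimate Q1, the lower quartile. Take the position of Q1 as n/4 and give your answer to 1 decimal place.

Cumulative frequencies: 9, 19, 35, 55, 69, 82
n = 82; position = n/4 = 20.5.
This falls in the class [35, 40): L = 35, F = 19, f = 16, h = 5.
Lower quartile ≈ 35 + ((20.5 − 19) / 16) × 5 = 35.4688

35.5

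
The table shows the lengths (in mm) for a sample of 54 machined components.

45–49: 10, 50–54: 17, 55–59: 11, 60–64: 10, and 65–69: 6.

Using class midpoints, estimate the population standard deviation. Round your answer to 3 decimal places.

Midpoints: 47, 52, 57, 62, 67
n = 54, Σfm = 3003, mean = 55.6111
Σfm² = 169171
Σf(m − x̄)² = Σfm² − (Σfm)²/n = 169171 − 3003²/54 = 2170.8333
Population variance = 2170.8333 / 54 = 40.2006
Standard deviation = √40.2006 = 6.3404

6.340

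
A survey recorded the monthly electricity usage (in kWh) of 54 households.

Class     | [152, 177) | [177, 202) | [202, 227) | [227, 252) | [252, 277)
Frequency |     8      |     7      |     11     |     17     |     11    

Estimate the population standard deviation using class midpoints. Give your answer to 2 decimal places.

Midpoints: 164.5, 189.5, 214.5, 239.5, 264.5
n = 54, Σfm = 11983, mean = 221.9074
Σfm² = 2718653.5
Σf(m − x̄)² = Σfm² − (Σfm)²/n = 2718653.5 − 11983²/54 = 59537.0370
Population variance = 59537.0370 / 54 = 1102.5377
Standard deviation = √1102.5377 = 33.2045

33.20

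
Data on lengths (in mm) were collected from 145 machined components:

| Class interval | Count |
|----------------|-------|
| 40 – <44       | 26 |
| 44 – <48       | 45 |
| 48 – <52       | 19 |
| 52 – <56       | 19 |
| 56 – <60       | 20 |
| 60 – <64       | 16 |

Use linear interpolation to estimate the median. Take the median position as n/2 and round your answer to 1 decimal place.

Cumulative frequencies: 26, 71, 90, 109, 129, 145
n = 145; position = n/2 = 72.5.
This falls in the class 48 – <52: L = 48, F = 71, f = 19, h = 4.
Median ≈ 48 + ((72.5 − 71) / 19) × 4 = 48.3158

48.3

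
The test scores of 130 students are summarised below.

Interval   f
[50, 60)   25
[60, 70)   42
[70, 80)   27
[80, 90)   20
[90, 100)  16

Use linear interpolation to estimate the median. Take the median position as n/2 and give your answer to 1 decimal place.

69.5

Cumulative frequencies: 25, 67, 94, 114, 130
n = 130; position = n/2 = 65.
This falls in the class [60, 70): L = 60, F = 25, f = 42, h = 10.
Median ≈ 60 + ((65 − 25) / 42) × 10 = 69.5238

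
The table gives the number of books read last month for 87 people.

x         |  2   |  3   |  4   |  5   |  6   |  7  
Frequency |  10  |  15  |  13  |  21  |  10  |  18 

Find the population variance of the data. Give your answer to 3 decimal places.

Values: 2, 3, 4, 5, 6, 7
n = 87, Σfx = 408, mean = 4.6897
Σfx² = 2150
Σf(x − x̄)² = Σfx² − (Σfx)²/n = 2150 − 408²/87 = 236.6207
Population variance = 236.6207 / 87 = 2.7198

2.720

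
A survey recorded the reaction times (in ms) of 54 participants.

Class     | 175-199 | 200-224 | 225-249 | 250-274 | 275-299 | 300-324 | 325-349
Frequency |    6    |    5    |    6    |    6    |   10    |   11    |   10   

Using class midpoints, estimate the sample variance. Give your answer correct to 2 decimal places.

2470.30

Midpoints: 187, 212, 237, 262, 287, 312, 337
n = 54, Σfm = 14848, mean = 274.9630
Σfm² = 4213576
Σf(m − x̄)² = Σfm² − (Σfm)²/n = 4213576 − 14848²/54 = 130925.9259
Sample variance = 130925.9259 / 53 = 2470.3005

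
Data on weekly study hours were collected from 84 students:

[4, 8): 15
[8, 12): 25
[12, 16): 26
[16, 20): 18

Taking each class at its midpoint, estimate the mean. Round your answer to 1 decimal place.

12.2

Midpoints: 6, 10, 14, 18
Σfm = 15×6 + 25×10 + 26×14 + 18×18 = 1028
n = Σf = 84
Mean = 1028 / 84 = 12.2381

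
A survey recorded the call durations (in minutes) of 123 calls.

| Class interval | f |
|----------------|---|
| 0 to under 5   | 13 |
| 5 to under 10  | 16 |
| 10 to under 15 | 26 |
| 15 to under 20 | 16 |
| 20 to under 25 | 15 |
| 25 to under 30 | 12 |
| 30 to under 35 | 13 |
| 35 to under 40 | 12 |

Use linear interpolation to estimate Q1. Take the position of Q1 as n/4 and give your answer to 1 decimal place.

Cumulative frequencies: 13, 29, 55, 71, 86, 98, 111, 123
n = 123; position = n/4 = 30.75.
This falls in the class 10 to under 15: L = 10, F = 29, f = 26, h = 5.
Lower quartile ≈ 10 + ((30.75 − 29) / 26) × 5 = 10.3365

10.3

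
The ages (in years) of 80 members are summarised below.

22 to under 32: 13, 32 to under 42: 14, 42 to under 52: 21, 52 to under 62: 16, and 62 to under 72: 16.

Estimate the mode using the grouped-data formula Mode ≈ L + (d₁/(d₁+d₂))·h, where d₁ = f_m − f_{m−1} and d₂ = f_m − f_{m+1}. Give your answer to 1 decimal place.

Modal class: 42 to under 52 (highest frequency 21).
d₁ = 21 − 14 = 7, d₂ = 21 − 16 = 5
Mode ≈ 42 + (7/(7+5)) × 10 = 42 + 5.8333 = 47.8333

47.8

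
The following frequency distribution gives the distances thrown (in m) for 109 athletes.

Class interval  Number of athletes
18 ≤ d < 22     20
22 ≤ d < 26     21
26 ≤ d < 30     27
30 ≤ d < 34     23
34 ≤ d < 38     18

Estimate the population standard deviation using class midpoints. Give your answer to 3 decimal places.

5.363

Midpoints: 20, 24, 28, 32, 36
n = 109, Σfm = 3044, mean = 27.9266
Σfm² = 88144
Σf(m − x̄)² = Σfm² − (Σfm)²/n = 88144 − 3044²/109 = 3135.4128
Population variance = 3135.4128 / 109 = 28.7653
Standard deviation = √28.7653 = 5.3633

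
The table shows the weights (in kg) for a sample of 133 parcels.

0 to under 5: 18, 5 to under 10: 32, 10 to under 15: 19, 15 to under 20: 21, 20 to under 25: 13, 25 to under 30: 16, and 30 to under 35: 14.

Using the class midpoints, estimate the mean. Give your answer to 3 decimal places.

Midpoints: 2.5, 7.5, 12.5, 17.5, 22.5, 27.5, 32.5
Σfm = 18×2.5 + 32×7.5 + 19×12.5 + 21×17.5 + 13×22.5 + 16×27.5 + 14×32.5 = 2077.5
n = Σf = 133
Mean = 2077.5 / 133 = 15.6203

15.620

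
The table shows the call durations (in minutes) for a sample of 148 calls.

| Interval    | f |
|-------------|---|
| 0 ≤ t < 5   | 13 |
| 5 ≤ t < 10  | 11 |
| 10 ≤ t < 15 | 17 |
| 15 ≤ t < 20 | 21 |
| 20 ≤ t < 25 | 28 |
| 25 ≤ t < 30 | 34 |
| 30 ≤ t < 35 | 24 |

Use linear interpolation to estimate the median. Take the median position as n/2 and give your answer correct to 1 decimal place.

Cumulative frequencies: 13, 24, 41, 62, 90, 124, 148
n = 148; position = n/2 = 74.
This falls in the class 20 ≤ t < 25: L = 20, F = 62, f = 28, h = 5.
Median ≈ 20 + ((74 − 62) / 28) × 5 = 22.1429

22.1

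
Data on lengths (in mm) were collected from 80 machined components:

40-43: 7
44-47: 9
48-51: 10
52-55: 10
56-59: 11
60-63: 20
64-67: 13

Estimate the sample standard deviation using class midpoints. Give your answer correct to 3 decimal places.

Midpoints: 41.5, 45.5, 49.5, 53.5, 57.5, 61.5, 65.5
n = 80, Σfm = 4444, mean = 55.5500
Σfm² = 251600
Σf(m − x̄)² = Σfm² − (Σfm)²/n = 251600 − 4444²/80 = 4735.8000
Sample variance = 4735.8000 / 79 = 59.9468
Standard deviation = √59.9468 = 7.7425

7.743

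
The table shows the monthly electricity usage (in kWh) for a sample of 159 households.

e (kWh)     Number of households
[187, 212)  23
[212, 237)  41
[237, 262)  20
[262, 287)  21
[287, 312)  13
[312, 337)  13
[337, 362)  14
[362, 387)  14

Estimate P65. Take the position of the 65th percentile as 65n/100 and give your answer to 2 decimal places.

285.04

Cumulative frequencies: 23, 64, 84, 105, 118, 131, 145, 159
n = 159; position = 65n/100 = 103.35.
This falls in the class [262, 287): L = 262, F = 84, f = 21, h = 25.
65th percentile ≈ 262 + ((103.35 − 84) / 21) × 25 = 285.0357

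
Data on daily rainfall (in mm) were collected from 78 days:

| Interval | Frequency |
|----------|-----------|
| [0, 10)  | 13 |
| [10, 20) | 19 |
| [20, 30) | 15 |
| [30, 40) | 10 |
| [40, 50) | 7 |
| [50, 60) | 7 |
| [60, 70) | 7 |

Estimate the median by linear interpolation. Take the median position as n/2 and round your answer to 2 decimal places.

Cumulative frequencies: 13, 32, 47, 57, 64, 71, 78
n = 78; position = n/2 = 39.
This falls in the class [20, 30): L = 20, F = 32, f = 15, h = 10.
Median ≈ 20 + ((39 − 32) / 15) × 10 = 24.6667

24.67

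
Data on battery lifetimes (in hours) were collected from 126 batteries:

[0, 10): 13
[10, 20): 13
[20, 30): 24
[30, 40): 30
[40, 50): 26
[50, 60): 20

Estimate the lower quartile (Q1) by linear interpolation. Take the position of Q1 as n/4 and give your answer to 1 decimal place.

Cumulative frequencies: 13, 26, 50, 80, 106, 126
n = 126; position = n/4 = 31.5.
This falls in the class [20, 30): L = 20, F = 26, f = 24, h = 10.
Lower quartile ≈ 20 + ((31.5 − 26) / 24) × 10 = 22.2917

22.3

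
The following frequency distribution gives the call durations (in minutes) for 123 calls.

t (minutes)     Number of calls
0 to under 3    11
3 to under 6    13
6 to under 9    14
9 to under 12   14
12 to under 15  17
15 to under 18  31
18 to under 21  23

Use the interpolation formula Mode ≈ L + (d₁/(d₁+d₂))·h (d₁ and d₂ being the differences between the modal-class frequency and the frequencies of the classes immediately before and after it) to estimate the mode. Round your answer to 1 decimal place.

Modal class: 15 to under 18 (highest frequency 31).
d₁ = 31 − 17 = 14, d₂ = 31 − 23 = 8
Mode ≈ 15 + (14/(14+8)) × 3 = 15 + 1.9091 = 16.9091

16.9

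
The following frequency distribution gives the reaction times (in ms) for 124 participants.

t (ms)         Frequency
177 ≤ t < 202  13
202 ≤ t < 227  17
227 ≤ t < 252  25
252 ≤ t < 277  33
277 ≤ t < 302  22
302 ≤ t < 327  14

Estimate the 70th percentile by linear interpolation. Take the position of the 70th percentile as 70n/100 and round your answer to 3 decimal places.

Cumulative frequencies: 13, 30, 55, 88, 110, 124
n = 124; position = 70n/100 = 86.8.
This falls in the class 252 ≤ t < 277: L = 252, F = 55, f = 33, h = 25.
70th percentile ≈ 252 + ((86.8 − 55) / 33) × 25 = 276.0909

276.091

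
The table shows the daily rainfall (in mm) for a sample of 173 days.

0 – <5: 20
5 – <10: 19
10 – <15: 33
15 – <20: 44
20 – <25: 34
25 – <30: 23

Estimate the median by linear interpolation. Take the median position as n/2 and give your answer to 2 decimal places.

Cumulative frequencies: 20, 39, 72, 116, 150, 173
n = 173; position = n/2 = 86.5.
This falls in the class 15 – <20: L = 15, F = 72, f = 44, h = 5.
Median ≈ 15 + ((86.5 − 72) / 44) × 5 = 16.6477

16.65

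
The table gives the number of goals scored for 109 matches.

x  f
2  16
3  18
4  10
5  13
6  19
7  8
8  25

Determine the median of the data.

Cumulative frequencies: 16, 34, 44, 57, 76, 84, 109
n = 109, so the median is the value in position (n+1)/2 = 55.
Position 55 falls at value 5.

5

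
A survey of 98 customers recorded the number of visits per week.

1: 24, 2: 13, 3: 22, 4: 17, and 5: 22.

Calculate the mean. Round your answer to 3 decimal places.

Values: 1, 2, 3, 4, 5
Σfx = 24×1 + 13×2 + 22×3 + 17×4 + 22×5 = 294
n = Σf = 98
Mean = 294 / 98 = 3.0000

3.000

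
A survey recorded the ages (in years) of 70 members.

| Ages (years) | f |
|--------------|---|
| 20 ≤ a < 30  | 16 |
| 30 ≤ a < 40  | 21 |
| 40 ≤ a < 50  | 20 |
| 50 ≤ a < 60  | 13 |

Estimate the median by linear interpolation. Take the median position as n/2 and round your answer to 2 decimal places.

39.05

Cumulative frequencies: 16, 37, 57, 70
n = 70; position = n/2 = 35.
This falls in the class 30 ≤ a < 40: L = 30, F = 16, f = 21, h = 10.
Median ≈ 30 + ((35 − 16) / 21) × 10 = 39.0476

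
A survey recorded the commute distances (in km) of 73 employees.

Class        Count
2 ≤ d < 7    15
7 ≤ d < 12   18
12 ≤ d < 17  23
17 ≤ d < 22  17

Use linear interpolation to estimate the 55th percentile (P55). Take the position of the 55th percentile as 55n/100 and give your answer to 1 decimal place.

Cumulative frequencies: 15, 33, 56, 73
n = 73; position = 55n/100 = 40.15.
This falls in the class 12 ≤ d < 17: L = 12, F = 33, f = 23, h = 5.
55th percentile ≈ 12 + ((40.15 − 33) / 23) × 5 = 13.5543

13.6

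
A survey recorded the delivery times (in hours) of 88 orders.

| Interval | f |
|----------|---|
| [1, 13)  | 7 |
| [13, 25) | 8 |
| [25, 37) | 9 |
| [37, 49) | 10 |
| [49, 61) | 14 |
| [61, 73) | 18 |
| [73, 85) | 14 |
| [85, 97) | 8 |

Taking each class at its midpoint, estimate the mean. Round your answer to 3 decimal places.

Midpoints: 7, 19, 31, 43, 55, 67, 79, 91
Σfm = 7×7 + 8×19 + 9×31 + 10×43 + 14×55 + 18×67 + 14×79 + 8×91 = 4720
n = Σf = 88
Mean = 4720 / 88 = 53.6364

53.636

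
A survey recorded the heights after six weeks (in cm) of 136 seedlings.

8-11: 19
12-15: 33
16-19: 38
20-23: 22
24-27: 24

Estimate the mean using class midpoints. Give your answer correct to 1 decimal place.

17.5

Midpoints: 9.5, 13.5, 17.5, 21.5, 25.5
Σfm = 19×9.5 + 33×13.5 + 38×17.5 + 22×21.5 + 24×25.5 = 2376
n = Σf = 136
Mean = 2376 / 136 = 17.4706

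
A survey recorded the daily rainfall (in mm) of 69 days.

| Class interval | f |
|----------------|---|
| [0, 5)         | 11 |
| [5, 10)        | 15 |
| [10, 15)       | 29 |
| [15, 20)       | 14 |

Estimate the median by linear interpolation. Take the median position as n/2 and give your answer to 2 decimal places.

11.47

Cumulative frequencies: 11, 26, 55, 69
n = 69; position = n/2 = 34.5.
This falls in the class [10, 15): L = 10, F = 26, f = 29, h = 5.
Median ≈ 10 + ((34.5 − 26) / 29) × 5 = 11.4655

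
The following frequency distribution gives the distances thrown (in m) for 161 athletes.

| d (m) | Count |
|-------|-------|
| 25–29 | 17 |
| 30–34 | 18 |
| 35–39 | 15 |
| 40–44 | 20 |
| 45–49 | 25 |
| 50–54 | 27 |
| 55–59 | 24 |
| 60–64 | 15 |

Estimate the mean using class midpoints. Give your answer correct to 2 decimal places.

Midpoints: 27, 32, 37, 42, 47, 52, 57, 62
Σfm = 17×27 + 18×32 + 15×37 + 20×42 + 25×47 + 27×52 + 24×57 + 15×62 = 7307
n = Σf = 161
Mean = 7307 / 161 = 45.3851

45.39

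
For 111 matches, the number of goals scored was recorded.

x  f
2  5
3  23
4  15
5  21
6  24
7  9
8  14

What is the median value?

5

Cumulative frequencies: 5, 28, 43, 64, 88, 97, 111
n = 111, so the median is the value in position (n+1)/2 = 56.
Position 56 falls at value 5.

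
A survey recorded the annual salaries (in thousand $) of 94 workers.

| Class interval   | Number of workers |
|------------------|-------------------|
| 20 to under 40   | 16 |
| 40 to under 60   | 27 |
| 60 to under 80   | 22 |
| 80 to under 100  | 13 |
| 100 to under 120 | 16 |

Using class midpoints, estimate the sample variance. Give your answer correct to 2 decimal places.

Midpoints: 30, 50, 70, 90, 110
n = 94, Σfm = 6300, mean = 67.0213
Σfm² = 488600
Σf(m − x̄)² = Σfm² − (Σfm)²/n = 488600 − 6300²/94 = 66365.9574
Sample variance = 66365.9574 / 93 = 713.6124

713.61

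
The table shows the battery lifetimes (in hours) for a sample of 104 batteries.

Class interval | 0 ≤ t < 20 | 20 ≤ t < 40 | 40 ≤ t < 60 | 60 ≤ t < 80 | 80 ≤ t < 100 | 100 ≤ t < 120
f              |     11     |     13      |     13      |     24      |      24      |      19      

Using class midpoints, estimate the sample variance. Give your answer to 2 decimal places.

Midpoints: 10, 30, 50, 70, 90, 110
n = 104, Σfm = 7080, mean = 68.0769
Σfm² = 587200
Σf(m − x̄)² = Σfm² − (Σfm)²/n = 587200 − 7080²/104 = 105215.3846
Sample variance = 105215.3846 / 103 = 1021.5086

1021.51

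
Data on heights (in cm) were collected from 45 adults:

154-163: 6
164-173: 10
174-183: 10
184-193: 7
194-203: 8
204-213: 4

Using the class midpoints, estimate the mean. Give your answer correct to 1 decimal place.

181.4

Midpoints: 158.5, 168.5, 178.5, 188.5, 198.5, 208.5
Σfm = 6×158.5 + 10×168.5 + 10×178.5 + 7×188.5 + 8×198.5 + 4×208.5 = 8162.5
n = Σf = 45
Mean = 8162.5 / 45 = 181.3889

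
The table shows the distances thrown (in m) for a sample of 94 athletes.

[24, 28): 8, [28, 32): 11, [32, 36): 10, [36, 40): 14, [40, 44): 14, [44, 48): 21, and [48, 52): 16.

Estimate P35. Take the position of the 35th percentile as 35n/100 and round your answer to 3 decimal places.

Cumulative frequencies: 8, 19, 29, 43, 57, 78, 94
n = 94; position = 35n/100 = 32.9.
This falls in the class [36, 40): L = 36, F = 29, f = 14, h = 4.
35th percentile ≈ 36 + ((32.9 − 29) / 14) × 4 = 37.1143

37.114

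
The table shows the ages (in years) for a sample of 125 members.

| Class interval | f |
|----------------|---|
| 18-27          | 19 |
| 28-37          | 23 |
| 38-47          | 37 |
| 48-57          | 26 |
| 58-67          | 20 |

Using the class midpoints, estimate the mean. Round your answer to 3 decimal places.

42.900

Midpoints: 22.5, 32.5, 42.5, 52.5, 62.5
Σfm = 19×22.5 + 23×32.5 + 37×42.5 + 26×52.5 + 20×62.5 = 5362.5
n = Σf = 125
Mean = 5362.5 / 125 = 42.9000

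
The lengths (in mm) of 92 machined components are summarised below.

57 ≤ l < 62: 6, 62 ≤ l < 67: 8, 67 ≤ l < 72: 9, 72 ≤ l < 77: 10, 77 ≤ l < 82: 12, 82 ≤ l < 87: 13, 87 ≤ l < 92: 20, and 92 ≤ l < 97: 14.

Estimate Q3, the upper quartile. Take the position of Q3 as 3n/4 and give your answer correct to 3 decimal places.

89.750

Cumulative frequencies: 6, 14, 23, 33, 45, 58, 78, 92
n = 92; position = 3n/4 = 69.
This falls in the class 87 ≤ l < 92: L = 87, F = 58, f = 20, h = 5.
Upper quartile ≈ 87 + ((69 − 58) / 20) × 5 = 89.7500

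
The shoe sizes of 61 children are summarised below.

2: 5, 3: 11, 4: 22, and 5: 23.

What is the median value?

Cumulative frequencies: 5, 16, 38, 61
n = 61, so the median is the value in position (n+1)/2 = 31.
Position 31 falls at value 4.

4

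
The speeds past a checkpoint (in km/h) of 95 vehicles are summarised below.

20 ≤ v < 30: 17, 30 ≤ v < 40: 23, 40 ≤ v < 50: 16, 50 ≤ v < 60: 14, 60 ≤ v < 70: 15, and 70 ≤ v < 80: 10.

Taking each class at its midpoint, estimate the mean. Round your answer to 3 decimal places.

Midpoints: 25, 35, 45, 55, 65, 75
Σfm = 17×25 + 23×35 + 16×45 + 14×55 + 15×65 + 10×75 = 4445
n = Σf = 95
Mean = 4445 / 95 = 46.7895

46.789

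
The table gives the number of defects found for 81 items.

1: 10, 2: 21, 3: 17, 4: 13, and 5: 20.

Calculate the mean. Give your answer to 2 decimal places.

3.15

Values: 1, 2, 3, 4, 5
Σfx = 10×1 + 21×2 + 17×3 + 13×4 + 20×5 = 255
n = Σf = 81
Mean = 255 / 81 = 3.1481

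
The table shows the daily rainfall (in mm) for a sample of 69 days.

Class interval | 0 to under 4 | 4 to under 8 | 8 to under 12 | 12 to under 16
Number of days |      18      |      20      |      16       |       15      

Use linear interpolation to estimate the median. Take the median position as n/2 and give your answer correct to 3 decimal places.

7.300

Cumulative frequencies: 18, 38, 54, 69
n = 69; position = n/2 = 34.5.
This falls in the class 4 to under 8: L = 4, F = 18, f = 20, h = 4.
Median ≈ 4 + ((34.5 − 18) / 20) × 4 = 7.3000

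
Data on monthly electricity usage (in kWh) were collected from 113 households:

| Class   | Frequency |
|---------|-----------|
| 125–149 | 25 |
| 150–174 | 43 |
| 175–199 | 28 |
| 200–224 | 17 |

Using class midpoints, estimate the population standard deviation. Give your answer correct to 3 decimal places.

Midpoints: 137, 162, 187, 212
n = 113, Σfm = 19231, mean = 170.1858
Σfm² = 3340897
Σf(m − x̄)² = Σfm² − (Σfm)²/n = 3340897 − 19231²/113 = 68053.0973
Population variance = 68053.0973 / 113 = 602.2398
Standard deviation = √602.2398 = 24.5406

24.541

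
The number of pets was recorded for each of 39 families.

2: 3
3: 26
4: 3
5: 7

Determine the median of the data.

3

Cumulative frequencies: 3, 29, 32, 39
n = 39, so the median is the value in position (n+1)/2 = 20.
Position 20 falls at value 3.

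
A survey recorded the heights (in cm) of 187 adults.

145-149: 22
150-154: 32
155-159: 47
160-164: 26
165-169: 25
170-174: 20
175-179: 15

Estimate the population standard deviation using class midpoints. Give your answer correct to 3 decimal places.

8.874

Midpoints: 147, 152, 157, 162, 167, 172, 177
n = 187, Σfm = 29959, mean = 160.2086
Σfm² = 4814413
Σf(m − x̄)² = Σfm² − (Σfm)²/n = 4814413 − 29959²/187 = 14724.8663
Population variance = 14724.8663 / 187 = 78.7426
Standard deviation = √78.7426 = 8.8737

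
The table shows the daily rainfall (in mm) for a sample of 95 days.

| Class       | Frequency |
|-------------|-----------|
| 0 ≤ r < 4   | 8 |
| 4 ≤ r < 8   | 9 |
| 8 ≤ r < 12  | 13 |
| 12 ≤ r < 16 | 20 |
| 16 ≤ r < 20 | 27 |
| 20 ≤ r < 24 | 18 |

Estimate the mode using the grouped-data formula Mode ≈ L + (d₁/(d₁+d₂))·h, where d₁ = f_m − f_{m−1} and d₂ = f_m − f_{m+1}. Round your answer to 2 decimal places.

Modal class: 16 ≤ r < 20 (highest frequency 27).
d₁ = 27 − 20 = 7, d₂ = 27 − 18 = 9
Mode ≈ 16 + (7/(7+9)) × 4 = 16 + 1.7500 = 17.7500

17.75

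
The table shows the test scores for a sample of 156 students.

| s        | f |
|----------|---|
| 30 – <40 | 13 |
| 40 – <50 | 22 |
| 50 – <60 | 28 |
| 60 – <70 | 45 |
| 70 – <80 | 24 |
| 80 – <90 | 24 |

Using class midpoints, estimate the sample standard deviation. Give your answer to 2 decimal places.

Midpoints: 35, 45, 55, 65, 75, 85
n = 156, Σfm = 9750, mean = 62.5000
Σfm² = 643700
Σf(m − x̄)² = Σfm² − (Σfm)²/n = 643700 − 9750²/156 = 34325.0000
Sample variance = 34325.0000 / 155 = 221.4516
Standard deviation = √221.4516 = 14.8813

14.88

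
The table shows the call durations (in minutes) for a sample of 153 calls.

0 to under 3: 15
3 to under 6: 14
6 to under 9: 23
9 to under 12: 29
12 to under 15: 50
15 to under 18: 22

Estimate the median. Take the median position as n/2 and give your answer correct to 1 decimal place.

11.5

Cumulative frequencies: 15, 29, 52, 81, 131, 153
n = 153; position = n/2 = 76.5.
This falls in the class 9 to under 12: L = 9, F = 52, f = 29, h = 3.
Median ≈ 9 + ((76.5 − 52) / 29) × 3 = 11.5345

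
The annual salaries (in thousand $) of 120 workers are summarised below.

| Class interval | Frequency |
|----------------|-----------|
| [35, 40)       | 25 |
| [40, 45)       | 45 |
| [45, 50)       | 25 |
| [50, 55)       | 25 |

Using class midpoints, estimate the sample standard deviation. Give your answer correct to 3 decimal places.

5.209

Midpoints: 37.5, 42.5, 47.5, 52.5
n = 120, Σfm = 5350, mean = 44.5833
Σfm² = 241750
Σf(m − x̄)² = Σfm² − (Σfm)²/n = 241750 − 5350²/120 = 3229.1667
Sample variance = 3229.1667 / 119 = 27.1359
Standard deviation = √27.1359 = 5.2092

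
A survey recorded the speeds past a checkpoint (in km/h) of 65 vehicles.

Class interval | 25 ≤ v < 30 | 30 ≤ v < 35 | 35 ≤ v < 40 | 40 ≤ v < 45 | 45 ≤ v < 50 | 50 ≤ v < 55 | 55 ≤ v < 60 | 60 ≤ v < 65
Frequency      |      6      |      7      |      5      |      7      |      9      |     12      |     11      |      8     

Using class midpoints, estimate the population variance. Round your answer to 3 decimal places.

Midpoints: 27.5, 32.5, 37.5, 42.5, 47.5, 52.5, 57.5, 62.5
n = 65, Σfm = 3067.5, mean = 47.1923
Σfm² = 152606.25
Σf(m − x̄)² = Σfm² − (Σfm)²/n = 152606.25 − 3067.5²/65 = 7843.8462
Population variance = 7843.8462 / 65 = 120.6746

120.675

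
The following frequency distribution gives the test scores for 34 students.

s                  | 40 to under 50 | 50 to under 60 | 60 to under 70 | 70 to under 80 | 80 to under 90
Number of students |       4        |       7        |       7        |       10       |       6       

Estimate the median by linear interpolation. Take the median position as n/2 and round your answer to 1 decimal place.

68.6

Cumulative frequencies: 4, 11, 18, 28, 34
n = 34; position = n/2 = 17.
This falls in the class 60 to under 70: L = 60, F = 11, f = 7, h = 10.
Median ≈ 60 + ((17 − 11) / 7) × 10 = 68.5714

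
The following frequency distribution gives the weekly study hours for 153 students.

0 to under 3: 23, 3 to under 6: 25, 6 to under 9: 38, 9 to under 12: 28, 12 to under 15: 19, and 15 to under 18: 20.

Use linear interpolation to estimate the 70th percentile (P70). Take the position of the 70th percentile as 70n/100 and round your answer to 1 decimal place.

Cumulative frequencies: 23, 48, 86, 114, 133, 153
n = 153; position = 70n/100 = 107.1.
This falls in the class 9 to under 12: L = 9, F = 86, f = 28, h = 3.
70th percentile ≈ 9 + ((107.1 − 86) / 28) × 3 = 11.2607

11.3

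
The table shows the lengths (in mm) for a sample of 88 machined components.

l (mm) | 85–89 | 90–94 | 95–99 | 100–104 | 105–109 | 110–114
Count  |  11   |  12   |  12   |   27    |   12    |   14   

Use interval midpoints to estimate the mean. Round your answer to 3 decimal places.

Midpoints: 87, 92, 97, 102, 107, 112
Σfm = 11×87 + 12×92 + 12×97 + 27×102 + 12×107 + 14×112 = 8831
n = Σf = 88
Mean = 8831 / 88 = 100.3523

100.352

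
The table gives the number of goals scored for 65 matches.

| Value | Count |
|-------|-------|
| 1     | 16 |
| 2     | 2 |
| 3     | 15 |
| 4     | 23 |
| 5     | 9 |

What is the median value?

3

Cumulative frequencies: 16, 18, 33, 56, 65
n = 65, so the median is the value in position (n+1)/2 = 33.
Position 33 falls at value 3.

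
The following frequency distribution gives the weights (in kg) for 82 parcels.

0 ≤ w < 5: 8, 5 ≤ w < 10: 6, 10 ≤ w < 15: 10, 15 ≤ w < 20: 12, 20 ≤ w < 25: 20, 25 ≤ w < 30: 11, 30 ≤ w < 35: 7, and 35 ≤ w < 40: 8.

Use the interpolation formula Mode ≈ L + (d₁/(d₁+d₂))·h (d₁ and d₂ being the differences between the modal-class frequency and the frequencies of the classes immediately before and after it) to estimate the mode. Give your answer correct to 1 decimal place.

22.4

Modal class: 20 ≤ w < 25 (highest frequency 20).
d₁ = 20 − 12 = 8, d₂ = 20 − 11 = 9
Mode ≈ 20 + (8/(8+9)) × 5 = 20 + 2.3529 = 22.3529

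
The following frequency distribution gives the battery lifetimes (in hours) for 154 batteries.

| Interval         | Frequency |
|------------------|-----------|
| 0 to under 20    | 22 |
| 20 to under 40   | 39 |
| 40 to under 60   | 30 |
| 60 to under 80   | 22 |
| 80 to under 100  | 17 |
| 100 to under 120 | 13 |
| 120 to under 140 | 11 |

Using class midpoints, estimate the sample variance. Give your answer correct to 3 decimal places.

1280.095

Midpoints: 10, 30, 50, 70, 90, 110, 130
n = 154, Σfm = 8820, mean = 57.2727
Σfm² = 701000
Σf(m − x̄)² = Σfm² − (Σfm)²/n = 701000 − 8820²/154 = 195854.5455
Sample variance = 195854.5455 / 153 = 1280.0951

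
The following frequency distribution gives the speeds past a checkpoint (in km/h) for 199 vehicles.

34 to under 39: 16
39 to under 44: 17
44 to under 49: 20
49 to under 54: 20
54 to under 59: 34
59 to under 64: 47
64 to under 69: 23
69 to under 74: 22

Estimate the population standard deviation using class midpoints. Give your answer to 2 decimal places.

10.30

Midpoints: 36.5, 41.5, 46.5, 51.5, 56.5, 61.5, 66.5, 71.5
n = 199, Σfm = 11163.5, mean = 56.0980
Σfm² = 647367.75
Σf(m − x̄)² = Σfm² − (Σfm)²/n = 647367.75 − 11163.5²/199 = 21117.8392
Population variance = 21117.8392 / 199 = 106.1198
Standard deviation = √106.1198 = 10.3014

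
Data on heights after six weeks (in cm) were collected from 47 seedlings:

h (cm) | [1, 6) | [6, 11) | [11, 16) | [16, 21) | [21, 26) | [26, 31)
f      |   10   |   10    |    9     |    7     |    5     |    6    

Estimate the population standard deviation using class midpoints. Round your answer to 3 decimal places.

8.331

Midpoints: 3.5, 8.5, 13.5, 18.5, 23.5, 28.5
n = 47, Σfm = 659.5, mean = 14.0319
Σfm² = 12515.75
Σf(m − x̄)² = Σfm² − (Σfm)²/n = 12515.75 − 659.5²/47 = 3261.7021
Population variance = 3261.7021 / 47 = 69.3979
Standard deviation = √69.3979 = 8.3305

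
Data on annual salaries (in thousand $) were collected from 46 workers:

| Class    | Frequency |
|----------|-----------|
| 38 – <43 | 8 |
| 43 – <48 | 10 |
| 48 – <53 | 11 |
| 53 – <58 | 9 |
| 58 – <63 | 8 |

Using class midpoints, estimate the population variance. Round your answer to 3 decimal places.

45.097

Midpoints: 40.5, 45.5, 50.5, 55.5, 60.5
n = 46, Σfm = 2318, mean = 50.3913
Σfm² = 118881.5
Σf(m − x̄)² = Σfm² − (Σfm)²/n = 118881.5 − 2318²/46 = 2074.4565
Population variance = 2074.4565 / 46 = 45.0969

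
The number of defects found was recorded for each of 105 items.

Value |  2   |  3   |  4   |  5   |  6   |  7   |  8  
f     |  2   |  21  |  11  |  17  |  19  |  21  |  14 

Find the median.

6

Cumulative frequencies: 2, 23, 34, 51, 70, 91, 105
n = 105, so the median is the value in position (n+1)/2 = 53.
Position 53 falls at value 6.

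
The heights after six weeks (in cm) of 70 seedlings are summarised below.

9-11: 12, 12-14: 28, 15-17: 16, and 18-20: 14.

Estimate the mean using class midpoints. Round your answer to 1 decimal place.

14.4

Midpoints: 10, 13, 16, 19
Σfm = 12×10 + 28×13 + 16×16 + 14×19 = 1006
n = Σf = 70
Mean = 1006 / 70 = 14.3714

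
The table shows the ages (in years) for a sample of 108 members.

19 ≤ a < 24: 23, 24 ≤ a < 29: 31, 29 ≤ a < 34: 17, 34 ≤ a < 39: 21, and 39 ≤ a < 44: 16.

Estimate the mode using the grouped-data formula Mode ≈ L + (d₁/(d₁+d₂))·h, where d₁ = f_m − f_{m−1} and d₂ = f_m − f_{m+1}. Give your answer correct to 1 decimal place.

Modal class: 24 ≤ a < 29 (highest frequency 31).
d₁ = 31 − 23 = 8, d₂ = 31 − 17 = 14
Mode ≈ 24 + (8/(8+14)) × 5 = 24 + 1.8182 = 25.8182

25.8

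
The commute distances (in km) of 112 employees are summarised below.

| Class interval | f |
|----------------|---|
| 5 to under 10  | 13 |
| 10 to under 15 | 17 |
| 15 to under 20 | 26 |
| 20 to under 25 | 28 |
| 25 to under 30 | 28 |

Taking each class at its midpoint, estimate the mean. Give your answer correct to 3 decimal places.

Midpoints: 7.5, 12.5, 17.5, 22.5, 27.5
Σfm = 13×7.5 + 17×12.5 + 26×17.5 + 28×22.5 + 28×27.5 = 2165
n = Σf = 112
Mean = 2165 / 112 = 19.3304

19.330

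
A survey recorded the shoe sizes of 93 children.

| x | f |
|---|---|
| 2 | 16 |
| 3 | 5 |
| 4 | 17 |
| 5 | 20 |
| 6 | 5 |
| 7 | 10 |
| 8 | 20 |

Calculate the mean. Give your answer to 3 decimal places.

5.108

Values: 2, 3, 4, 5, 6, 7, 8
Σfx = 16×2 + 5×3 + 17×4 + 20×5 + 5×6 + 10×7 + 20×8 = 475
n = Σf = 93
Mean = 475 / 93 = 5.1075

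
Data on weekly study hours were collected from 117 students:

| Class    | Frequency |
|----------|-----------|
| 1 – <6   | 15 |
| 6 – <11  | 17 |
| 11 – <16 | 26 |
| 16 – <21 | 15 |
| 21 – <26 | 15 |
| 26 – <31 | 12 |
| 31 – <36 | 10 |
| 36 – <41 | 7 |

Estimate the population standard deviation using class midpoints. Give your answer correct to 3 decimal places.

Midpoints: 3.5, 8.5, 13.5, 18.5, 23.5, 28.5, 33.5, 38.5
n = 117, Σfm = 2124.5, mean = 18.1581
Σfm² = 50913.25
Σf(m − x̄)² = Σfm² − (Σfm)²/n = 50913.25 − 2124.5²/117 = 12336.3248
Population variance = 12336.3248 / 117 = 105.4387
Standard deviation = √105.4387 = 10.2683

10.268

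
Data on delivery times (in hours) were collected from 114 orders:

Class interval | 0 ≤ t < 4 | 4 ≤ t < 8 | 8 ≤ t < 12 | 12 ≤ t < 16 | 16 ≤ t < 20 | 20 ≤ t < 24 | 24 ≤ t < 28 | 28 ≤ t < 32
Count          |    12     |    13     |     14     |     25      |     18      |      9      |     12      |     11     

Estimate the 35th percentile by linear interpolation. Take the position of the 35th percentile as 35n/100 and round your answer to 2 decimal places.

12.14

Cumulative frequencies: 12, 25, 39, 64, 82, 91, 103, 114
n = 114; position = 35n/100 = 39.9.
This falls in the class 12 ≤ t < 16: L = 12, F = 39, f = 25, h = 4.
35th percentile ≈ 12 + ((39.9 − 39) / 25) × 4 = 12.1440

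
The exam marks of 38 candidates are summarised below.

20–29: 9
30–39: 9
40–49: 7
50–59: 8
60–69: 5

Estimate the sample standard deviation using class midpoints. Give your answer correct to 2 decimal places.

13.84

Midpoints: 24.5, 34.5, 44.5, 54.5, 64.5
n = 38, Σfm = 1601, mean = 42.1316
Σfm² = 74539.5
Σf(m − x̄)² = Σfm² − (Σfm)²/n = 74539.5 − 1601²/38 = 7086.8421
Sample variance = 7086.8421 / 37 = 191.5363
Standard deviation = √191.5363 = 13.8397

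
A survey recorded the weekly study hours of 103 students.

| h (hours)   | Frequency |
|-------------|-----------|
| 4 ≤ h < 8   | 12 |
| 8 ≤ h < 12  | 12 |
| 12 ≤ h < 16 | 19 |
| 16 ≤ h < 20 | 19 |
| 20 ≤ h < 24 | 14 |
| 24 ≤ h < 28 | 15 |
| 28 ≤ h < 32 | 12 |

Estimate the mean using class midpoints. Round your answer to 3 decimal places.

Midpoints: 6, 10, 14, 18, 22, 26, 30
Σfm = 12×6 + 12×10 + 19×14 + 19×18 + 14×22 + 15×26 + 12×30 = 1858
n = Σf = 103
Mean = 1858 / 103 = 18.0388

18.039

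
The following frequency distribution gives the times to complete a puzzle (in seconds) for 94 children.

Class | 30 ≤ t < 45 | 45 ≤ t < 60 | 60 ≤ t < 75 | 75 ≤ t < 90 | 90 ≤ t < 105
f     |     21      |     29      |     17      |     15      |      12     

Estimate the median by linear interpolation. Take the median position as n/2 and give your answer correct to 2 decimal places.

Cumulative frequencies: 21, 50, 67, 82, 94
n = 94; position = n/2 = 47.
This falls in the class 45 ≤ t < 60: L = 45, F = 21, f = 29, h = 15.
Median ≈ 45 + ((47 − 21) / 29) × 15 = 58.4483

58.45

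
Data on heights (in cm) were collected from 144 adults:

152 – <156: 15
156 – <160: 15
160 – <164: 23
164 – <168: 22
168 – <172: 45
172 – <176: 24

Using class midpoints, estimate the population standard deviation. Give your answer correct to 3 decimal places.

Midpoints: 154, 158, 162, 166, 170, 174
n = 144, Σfm = 23884, mean = 165.8611
Σfm² = 3967168
Σf(m − x̄)² = Σfm² − (Σfm)²/n = 3967168 − 23884²/144 = 5741.2222
Population variance = 5741.2222 / 144 = 39.8696
Standard deviation = √39.8696 = 6.3142

6.314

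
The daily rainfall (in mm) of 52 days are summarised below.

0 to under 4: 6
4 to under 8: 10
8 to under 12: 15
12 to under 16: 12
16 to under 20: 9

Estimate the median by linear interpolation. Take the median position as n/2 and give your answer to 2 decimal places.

Cumulative frequencies: 6, 16, 31, 43, 52
n = 52; position = n/2 = 26.
This falls in the class 8 to under 12: L = 8, F = 16, f = 15, h = 4.
Median ≈ 8 + ((26 − 16) / 15) × 4 = 10.6667

10.67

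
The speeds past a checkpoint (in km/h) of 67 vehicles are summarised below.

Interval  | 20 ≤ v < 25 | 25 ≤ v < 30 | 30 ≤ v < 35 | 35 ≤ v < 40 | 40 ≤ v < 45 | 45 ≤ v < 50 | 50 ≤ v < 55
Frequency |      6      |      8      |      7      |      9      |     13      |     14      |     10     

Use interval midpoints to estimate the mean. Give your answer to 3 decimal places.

Midpoints: 22.5, 27.5, 32.5, 37.5, 42.5, 47.5, 52.5
Σfm = 6×22.5 + 8×27.5 + 7×32.5 + 9×37.5 + 13×42.5 + 14×47.5 + 10×52.5 = 2662.5
n = Σf = 67
Mean = 2662.5 / 67 = 39.7388

39.739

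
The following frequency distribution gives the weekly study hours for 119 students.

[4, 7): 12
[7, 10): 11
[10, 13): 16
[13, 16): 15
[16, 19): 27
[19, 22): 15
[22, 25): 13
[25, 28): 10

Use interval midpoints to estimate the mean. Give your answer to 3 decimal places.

16.063

Midpoints: 5.5, 8.5, 11.5, 14.5, 17.5, 20.5, 23.5, 26.5
Σfm = 12×5.5 + 11×8.5 + 16×11.5 + 15×14.5 + 27×17.5 + 15×20.5 + 13×23.5 + 10×26.5 = 1911.5
n = Σf = 119
Mean = 1911.5 / 119 = 16.0630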